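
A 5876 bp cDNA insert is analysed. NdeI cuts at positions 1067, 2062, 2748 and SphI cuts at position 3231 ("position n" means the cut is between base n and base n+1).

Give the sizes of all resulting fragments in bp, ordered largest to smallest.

Combined cut positions (sorted): 1067, 2062, 2748, 3231.
Linear molecule, 4 cuts → 5 fragments:
  1067 − 0 = 1067 bp
  2062 − 1067 = 995 bp
  2748 − 2062 = 686 bp
  3231 − 2748 = 483 bp
  5876 − 3231 = 2645 bp
Sorted largest to smallest: 2645, 1067, 995, 686, 483 bp.

2645, 1067, 995, 686, 483 bp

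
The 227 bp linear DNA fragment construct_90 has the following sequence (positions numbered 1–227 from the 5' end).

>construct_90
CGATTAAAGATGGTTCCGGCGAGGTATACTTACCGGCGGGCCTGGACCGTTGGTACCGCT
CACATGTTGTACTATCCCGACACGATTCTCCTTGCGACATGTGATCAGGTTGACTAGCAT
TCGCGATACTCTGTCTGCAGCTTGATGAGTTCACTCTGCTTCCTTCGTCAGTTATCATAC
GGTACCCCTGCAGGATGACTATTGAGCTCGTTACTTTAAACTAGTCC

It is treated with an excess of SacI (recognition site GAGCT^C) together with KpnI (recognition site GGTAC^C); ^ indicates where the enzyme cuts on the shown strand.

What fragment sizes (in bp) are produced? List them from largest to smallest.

The SacI site (GAGCTC) starts at position 204.
SacI cuts after base 5 of each site (before the last base), so after position 208.
KpnI sites (GGTACC) start at positions 52, 181.
KpnI cuts after base 5 of each site (before the last base), so after positions 56, 185.
Combined cut positions: 56, 185, 208.
Linear molecule, 3 cuts → 4 fragments:
  1–56 → 56 bp
  57–185 → 129 bp
  186–208 → 23 bp
  209–227 → 19 bp
Sorted largest to smallest: 129, 56, 23, 19 bp.

129, 56, 23, 19 bp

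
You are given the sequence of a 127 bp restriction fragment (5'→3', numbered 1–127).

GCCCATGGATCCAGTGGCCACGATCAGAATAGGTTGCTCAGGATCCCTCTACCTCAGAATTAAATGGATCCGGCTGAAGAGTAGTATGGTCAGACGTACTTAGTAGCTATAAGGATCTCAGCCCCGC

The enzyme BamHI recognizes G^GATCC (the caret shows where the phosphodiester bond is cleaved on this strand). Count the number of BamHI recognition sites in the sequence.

GGATCC occurs starting at positions 7, 41, 66.
BamHI cuts at 3 sites.

3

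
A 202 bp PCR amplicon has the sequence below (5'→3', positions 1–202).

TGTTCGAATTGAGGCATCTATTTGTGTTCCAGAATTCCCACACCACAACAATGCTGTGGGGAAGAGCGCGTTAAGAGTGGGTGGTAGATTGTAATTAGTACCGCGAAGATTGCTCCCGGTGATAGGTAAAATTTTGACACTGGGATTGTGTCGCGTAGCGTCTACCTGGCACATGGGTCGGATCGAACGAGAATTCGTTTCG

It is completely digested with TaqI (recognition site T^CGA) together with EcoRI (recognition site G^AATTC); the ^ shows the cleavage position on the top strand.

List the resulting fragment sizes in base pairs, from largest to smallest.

151, 28, 11, 8, 4 bp

TaqI sites (TCGA) start at positions 4, 183.
TaqI cuts after the first base of each site, so after positions 4, 183.
EcoRI sites (GAATTC) start at positions 32, 191.
EcoRI cuts after the first base of each site, so after positions 32, 191.
Combined cut positions: 4, 32, 183, 191.
Linear molecule, 4 cuts → 5 fragments:
  1–4 → 4 bp
  5–32 → 28 bp
  33–183 → 151 bp
  184–191 → 8 bp
  192–202 → 11 bp
Sorted largest to smallest: 151, 28, 11, 8, 4 bp.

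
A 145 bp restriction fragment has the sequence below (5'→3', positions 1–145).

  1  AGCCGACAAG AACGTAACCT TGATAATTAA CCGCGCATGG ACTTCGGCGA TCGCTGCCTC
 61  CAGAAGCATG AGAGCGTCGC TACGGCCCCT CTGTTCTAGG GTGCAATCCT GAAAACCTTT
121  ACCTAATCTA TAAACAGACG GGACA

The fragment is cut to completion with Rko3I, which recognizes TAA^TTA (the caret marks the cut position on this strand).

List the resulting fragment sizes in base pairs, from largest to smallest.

The Rko3I site (TAATTA) starts at position 24.
Rko3I cuts after base 3 of each site, so after position 26.
Linear molecule, 1 cut → 2 fragments:
  1–26 → 26 bp
  27–145 → 119 bp
Sorted largest to smallest: 119, 26 bp.

119, 26 bp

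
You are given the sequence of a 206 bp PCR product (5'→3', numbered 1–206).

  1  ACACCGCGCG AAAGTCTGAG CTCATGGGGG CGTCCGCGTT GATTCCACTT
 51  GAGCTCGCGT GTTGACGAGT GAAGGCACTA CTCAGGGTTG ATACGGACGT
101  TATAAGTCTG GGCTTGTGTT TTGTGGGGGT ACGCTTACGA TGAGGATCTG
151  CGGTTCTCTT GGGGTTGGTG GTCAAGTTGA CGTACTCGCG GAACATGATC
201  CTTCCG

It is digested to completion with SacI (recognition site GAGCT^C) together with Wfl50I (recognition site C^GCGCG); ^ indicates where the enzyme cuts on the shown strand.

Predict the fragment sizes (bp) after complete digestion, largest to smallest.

151, 33, 17, 5 bp

SacI sites (GAGCTC) start at positions 18, 51.
SacI cuts after base 5 of each site (before the last base), so after positions 22, 55.
The Wfl50I site (CGCGCG) starts at position 5.
Wfl50I cuts after the first base of each site, so after position 5.
Combined cut positions: 5, 22, 55.
Linear molecule, 3 cuts → 4 fragments:
  1–5 → 5 bp
  6–22 → 17 bp
  23–55 → 33 bp
  56–206 → 151 bp
Sorted largest to smallest: 151, 33, 17, 5 bp.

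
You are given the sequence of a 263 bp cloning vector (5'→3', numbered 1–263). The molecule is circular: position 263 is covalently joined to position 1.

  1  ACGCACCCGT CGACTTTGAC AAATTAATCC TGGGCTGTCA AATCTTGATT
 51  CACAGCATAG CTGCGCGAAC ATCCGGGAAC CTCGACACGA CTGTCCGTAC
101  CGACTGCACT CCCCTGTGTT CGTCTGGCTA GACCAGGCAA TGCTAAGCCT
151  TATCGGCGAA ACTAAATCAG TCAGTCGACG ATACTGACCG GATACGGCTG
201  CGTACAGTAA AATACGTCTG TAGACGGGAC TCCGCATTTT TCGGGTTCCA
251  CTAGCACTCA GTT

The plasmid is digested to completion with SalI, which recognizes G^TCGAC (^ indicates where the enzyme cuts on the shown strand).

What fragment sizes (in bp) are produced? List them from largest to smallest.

SalI sites (GTCGAC) start at positions 9, 174.
SalI cuts after the first base of each site, so after positions 9, 174.
Circular molecule, 2 cuts → 2 fragments:
  10–174 → 165 bp
  175–263 then 1–9 → 89 + 9 = 98 bp
Sorted largest to smallest: 165, 98 bp.

165, 98 bp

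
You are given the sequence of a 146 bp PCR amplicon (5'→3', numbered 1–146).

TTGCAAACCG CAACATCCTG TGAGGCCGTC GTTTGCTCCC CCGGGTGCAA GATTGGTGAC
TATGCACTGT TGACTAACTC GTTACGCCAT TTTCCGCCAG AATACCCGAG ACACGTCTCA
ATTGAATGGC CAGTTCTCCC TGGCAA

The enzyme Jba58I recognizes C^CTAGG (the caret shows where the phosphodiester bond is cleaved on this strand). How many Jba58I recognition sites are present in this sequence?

0

No occurrence of CCTAGG is present in the sequence.
Jba58I does not cut: 0 sites.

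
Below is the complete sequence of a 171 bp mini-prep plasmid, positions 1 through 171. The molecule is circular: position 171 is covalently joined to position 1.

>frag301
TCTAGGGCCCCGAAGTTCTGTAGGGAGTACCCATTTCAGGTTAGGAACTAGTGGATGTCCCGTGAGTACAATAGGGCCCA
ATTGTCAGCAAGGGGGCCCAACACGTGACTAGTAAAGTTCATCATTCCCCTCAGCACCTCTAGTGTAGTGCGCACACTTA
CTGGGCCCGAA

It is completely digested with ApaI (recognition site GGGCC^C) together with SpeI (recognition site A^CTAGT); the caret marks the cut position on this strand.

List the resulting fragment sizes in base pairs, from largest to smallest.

ApaI sites (GGGCCC) start at positions 5, 74, 94, 163.
ApaI cuts after base 5 of each site (before the last base), so after positions 9, 78, 98, 167.
SpeI sites (ACTAGT) start at positions 47, 108.
SpeI cuts after the first base of each site, so after positions 47, 108.
Combined cut positions: 9, 47, 78, 98, 108, 167.
Circular molecule, 6 cuts → 6 fragments:
  10–47 → 38 bp
  48–78 → 31 bp
  79–98 → 20 bp
  99–108 → 10 bp
  109–167 → 59 bp
  168–171 then 1–9 → 4 + 9 = 13 bp
Sorted largest to smallest: 59, 38, 31, 20, 13, 10 bp.

59, 38, 31, 20, 13, 10 bp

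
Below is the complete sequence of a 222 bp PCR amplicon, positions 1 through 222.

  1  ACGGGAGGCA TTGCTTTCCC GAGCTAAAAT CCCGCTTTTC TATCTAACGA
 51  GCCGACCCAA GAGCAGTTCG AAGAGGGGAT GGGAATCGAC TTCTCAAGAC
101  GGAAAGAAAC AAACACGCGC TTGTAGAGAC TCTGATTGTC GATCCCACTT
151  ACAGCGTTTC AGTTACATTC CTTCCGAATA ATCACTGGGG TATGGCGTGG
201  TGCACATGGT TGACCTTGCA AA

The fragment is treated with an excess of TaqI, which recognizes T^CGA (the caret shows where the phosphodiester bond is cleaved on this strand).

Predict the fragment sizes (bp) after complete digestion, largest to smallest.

83, 68, 53, 18 bp

TaqI sites (TCGA) start at positions 68, 86, 139.
TaqI cuts after the first base of each site, so after positions 68, 86, 139.
Linear molecule, 3 cuts → 4 fragments:
  1–68 → 68 bp
  69–86 → 18 bp
  87–139 → 53 bp
  140–222 → 83 bp
Sorted largest to smallest: 83, 68, 53, 18 bp.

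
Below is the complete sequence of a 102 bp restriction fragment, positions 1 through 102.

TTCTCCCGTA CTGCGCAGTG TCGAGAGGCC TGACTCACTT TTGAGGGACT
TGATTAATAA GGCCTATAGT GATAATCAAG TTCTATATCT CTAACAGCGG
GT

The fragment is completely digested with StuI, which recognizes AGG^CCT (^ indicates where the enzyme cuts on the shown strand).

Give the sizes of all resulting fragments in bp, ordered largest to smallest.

40, 34, 28 bp

StuI sites (AGGCCT) start at positions 26, 60.
StuI cuts after base 3 of each site, so after positions 28, 62.
Linear molecule, 2 cuts → 3 fragments:
  1–28 → 28 bp
  29–62 → 34 bp
  63–102 → 40 bp
Sorted largest to smallest: 40, 34, 28 bp.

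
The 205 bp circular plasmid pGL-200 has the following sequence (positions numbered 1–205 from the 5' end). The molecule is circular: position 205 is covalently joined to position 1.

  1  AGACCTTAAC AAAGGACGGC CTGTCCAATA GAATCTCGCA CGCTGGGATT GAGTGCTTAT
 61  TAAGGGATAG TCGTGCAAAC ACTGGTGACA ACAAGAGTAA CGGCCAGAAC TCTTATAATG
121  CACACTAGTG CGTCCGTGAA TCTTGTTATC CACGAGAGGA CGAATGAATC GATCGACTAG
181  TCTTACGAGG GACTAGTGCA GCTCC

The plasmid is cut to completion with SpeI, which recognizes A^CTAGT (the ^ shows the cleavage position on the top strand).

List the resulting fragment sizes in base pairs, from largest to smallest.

SpeI sites (ACTAGT) start at positions 124, 176, 192.
SpeI cuts after the first base of each site, so after positions 124, 176, 192.
Circular molecule, 3 cuts → 3 fragments:
  125–176 → 52 bp
  177–192 → 16 bp
  193–205 then 1–124 → 13 + 124 = 137 bp
Sorted largest to smallest: 137, 52, 16 bp.

137, 52, 16 bp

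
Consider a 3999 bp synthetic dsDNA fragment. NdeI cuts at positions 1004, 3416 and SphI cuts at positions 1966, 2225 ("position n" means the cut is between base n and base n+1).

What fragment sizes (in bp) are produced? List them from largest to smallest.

1191, 1004, 962, 583, 259 bp

Combined cut positions (sorted): 1004, 1966, 2225, 3416.
Linear molecule, 4 cuts → 5 fragments:
  1004 − 0 = 1004 bp
  1966 − 1004 = 962 bp
  2225 − 1966 = 259 bp
  3416 − 2225 = 1191 bp
  3999 − 3416 = 583 bp
Sorted largest to smallest: 1191, 1004, 962, 583, 259 bp.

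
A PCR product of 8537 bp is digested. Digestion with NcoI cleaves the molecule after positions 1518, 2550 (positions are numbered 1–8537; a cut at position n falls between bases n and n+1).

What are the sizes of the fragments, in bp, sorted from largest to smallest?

5987, 1518, 1032 bp

Linear molecule, 2 cuts → 3 fragments:
  1518 − 0 = 1518 bp
  2550 − 1518 = 1032 bp
  8537 − 2550 = 5987 bp
Sorted largest to smallest: 5987, 1518, 1032 bp.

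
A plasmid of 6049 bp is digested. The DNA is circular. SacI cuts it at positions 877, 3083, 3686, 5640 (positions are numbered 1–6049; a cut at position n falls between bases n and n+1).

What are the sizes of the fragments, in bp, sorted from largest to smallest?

Circular molecule, 4 cuts → 4 fragments:
  3083 − 877 = 2206 bp
  3686 − 3083 = 603 bp
  5640 − 3686 = 1954 bp
  wrap: 6049 − 5640 + 877 = 1286 bp
Sorted largest to smallest: 2206, 1954, 1286, 603 bp.

2206, 1954, 1286, 603 bp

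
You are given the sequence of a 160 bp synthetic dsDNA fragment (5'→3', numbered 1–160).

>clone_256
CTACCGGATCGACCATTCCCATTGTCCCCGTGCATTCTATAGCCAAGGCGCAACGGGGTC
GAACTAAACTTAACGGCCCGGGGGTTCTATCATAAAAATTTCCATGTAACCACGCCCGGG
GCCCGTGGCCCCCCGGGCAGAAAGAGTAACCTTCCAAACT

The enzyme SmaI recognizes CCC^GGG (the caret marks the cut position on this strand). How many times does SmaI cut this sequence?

3

CCCGGG occurs starting at positions 77, 115, 132.
SmaI cuts at 3 sites.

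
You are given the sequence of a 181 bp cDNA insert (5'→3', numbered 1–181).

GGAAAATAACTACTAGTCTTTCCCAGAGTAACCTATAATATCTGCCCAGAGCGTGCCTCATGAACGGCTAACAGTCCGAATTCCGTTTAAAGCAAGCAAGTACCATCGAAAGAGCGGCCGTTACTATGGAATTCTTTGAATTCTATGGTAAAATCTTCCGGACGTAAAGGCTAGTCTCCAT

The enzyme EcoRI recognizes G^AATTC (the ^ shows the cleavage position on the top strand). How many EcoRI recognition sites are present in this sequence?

GAATTC occurs starting at positions 78, 129, 138.
EcoRI cuts at 3 sites.

3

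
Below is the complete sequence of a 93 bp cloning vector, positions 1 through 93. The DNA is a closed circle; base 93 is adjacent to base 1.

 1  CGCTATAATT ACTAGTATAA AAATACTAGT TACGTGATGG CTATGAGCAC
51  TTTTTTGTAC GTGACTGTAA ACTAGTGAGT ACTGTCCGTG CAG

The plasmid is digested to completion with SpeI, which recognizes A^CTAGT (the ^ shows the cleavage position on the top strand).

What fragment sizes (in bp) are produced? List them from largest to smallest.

SpeI sites (ACTAGT) start at positions 11, 25, 71.
SpeI cuts after the first base of each site, so after positions 11, 25, 71.
Circular molecule, 3 cuts → 3 fragments:
  12–25 → 14 bp
  26–71 → 46 bp
  72–93 then 1–11 → 22 + 11 = 33 bp
Sorted largest to smallest: 46, 33, 14 bp.

46, 33, 14 bp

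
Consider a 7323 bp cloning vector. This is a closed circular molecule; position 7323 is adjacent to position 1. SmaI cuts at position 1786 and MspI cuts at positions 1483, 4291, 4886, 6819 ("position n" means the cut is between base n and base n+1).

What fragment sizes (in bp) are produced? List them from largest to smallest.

2505, 1987, 1933, 595, 303 bp

Combined cut positions (sorted): 1483, 1786, 4291, 4886, 6819.
Circular molecule, 5 cuts → 5 fragments:
  1786 − 1483 = 303 bp
  4291 − 1786 = 2505 bp
  4886 − 4291 = 595 bp
  6819 − 4886 = 1933 bp
  wrap: 7323 − 6819 + 1483 = 1987 bp
Sorted largest to smallest: 2505, 1987, 1933, 595, 303 bp.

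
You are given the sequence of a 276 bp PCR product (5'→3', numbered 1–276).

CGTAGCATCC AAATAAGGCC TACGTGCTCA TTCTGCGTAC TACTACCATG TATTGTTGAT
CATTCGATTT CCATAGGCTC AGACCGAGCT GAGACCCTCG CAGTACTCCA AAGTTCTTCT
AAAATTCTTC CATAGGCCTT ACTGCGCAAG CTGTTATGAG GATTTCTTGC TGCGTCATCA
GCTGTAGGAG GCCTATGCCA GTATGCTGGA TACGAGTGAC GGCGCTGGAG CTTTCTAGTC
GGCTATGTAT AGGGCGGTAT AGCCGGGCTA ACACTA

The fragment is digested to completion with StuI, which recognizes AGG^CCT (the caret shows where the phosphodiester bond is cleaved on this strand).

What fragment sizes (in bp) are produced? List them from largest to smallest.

118, 85, 55, 18 bp

StuI sites (AGGCCT) start at positions 16, 134, 189.
StuI cuts after base 3 of each site, so after positions 18, 136, 191.
Linear molecule, 3 cuts → 4 fragments:
  1–18 → 18 bp
  19–136 → 118 bp
  137–191 → 55 bp
  192–276 → 85 bp
Sorted largest to smallest: 118, 85, 55, 18 bp.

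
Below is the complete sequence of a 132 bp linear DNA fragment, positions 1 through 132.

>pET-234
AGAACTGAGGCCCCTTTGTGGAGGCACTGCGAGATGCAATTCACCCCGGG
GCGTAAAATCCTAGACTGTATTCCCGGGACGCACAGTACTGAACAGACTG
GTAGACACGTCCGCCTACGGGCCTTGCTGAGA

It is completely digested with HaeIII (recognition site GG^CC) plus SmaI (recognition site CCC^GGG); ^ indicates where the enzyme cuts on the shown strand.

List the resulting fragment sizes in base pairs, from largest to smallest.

46, 37, 28, 11, 10 bp

HaeIII sites (GGCC) start at positions 9, 120.
HaeIII cuts after base 2 of each site, so after positions 10, 121.
SmaI sites (CCCGGG) start at positions 45, 73.
SmaI cuts after base 3 of each site, so after positions 47, 75.
Combined cut positions: 10, 47, 75, 121.
Linear molecule, 4 cuts → 5 fragments:
  1–10 → 10 bp
  11–47 → 37 bp
  48–75 → 28 bp
  76–121 → 46 bp
  122–132 → 11 bp
Sorted largest to smallest: 46, 37, 28, 11, 10 bp.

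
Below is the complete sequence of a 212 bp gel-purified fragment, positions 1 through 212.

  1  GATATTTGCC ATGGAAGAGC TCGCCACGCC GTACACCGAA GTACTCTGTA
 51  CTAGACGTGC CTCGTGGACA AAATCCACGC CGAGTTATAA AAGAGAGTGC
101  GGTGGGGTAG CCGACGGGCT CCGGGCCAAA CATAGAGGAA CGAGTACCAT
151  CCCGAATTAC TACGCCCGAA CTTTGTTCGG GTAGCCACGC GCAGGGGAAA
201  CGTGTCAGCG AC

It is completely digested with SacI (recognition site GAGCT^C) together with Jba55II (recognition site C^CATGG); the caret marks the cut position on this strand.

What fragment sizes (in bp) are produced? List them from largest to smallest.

The SacI site (GAGCTC) starts at position 17.
SacI cuts after base 5 of each site (before the last base), so after position 21.
The Jba55II site (CCATGG) starts at position 9.
Jba55II cuts after the first base of each site, so after position 9.
Combined cut positions: 9, 21.
Linear molecule, 2 cuts → 3 fragments:
  1–9 → 9 bp
  10–21 → 12 bp
  22–212 → 191 bp
Sorted largest to smallest: 191, 12, 9 bp.

191, 12, 9 bp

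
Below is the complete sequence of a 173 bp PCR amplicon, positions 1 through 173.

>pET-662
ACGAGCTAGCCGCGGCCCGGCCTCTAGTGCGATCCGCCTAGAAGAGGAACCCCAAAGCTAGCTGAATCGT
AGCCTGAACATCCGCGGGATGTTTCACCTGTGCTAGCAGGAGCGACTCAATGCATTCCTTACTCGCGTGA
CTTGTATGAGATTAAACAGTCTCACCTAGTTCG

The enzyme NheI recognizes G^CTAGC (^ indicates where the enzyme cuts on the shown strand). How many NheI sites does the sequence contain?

3

GCTAGC occurs starting at positions 5, 57, 102.
NheI cuts at 3 sites.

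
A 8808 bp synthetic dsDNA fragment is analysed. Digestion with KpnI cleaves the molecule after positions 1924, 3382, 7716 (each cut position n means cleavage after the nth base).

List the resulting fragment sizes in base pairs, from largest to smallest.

Linear molecule, 3 cuts → 4 fragments:
  1924 − 0 = 1924 bp
  3382 − 1924 = 1458 bp
  7716 − 3382 = 4334 bp
  8808 − 7716 = 1092 bp
Sorted largest to smallest: 4334, 1924, 1458, 1092 bp.

4334, 1924, 1458, 1092 bp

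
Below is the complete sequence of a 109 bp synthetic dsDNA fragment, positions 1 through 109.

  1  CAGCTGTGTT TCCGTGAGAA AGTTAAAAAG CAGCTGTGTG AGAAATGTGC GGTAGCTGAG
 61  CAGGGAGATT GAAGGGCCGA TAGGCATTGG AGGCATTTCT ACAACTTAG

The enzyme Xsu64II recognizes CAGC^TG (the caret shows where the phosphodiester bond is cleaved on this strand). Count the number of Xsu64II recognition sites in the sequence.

CAGCTG occurs starting at positions 1, 31.
Xsu64II cuts at 2 sites.

2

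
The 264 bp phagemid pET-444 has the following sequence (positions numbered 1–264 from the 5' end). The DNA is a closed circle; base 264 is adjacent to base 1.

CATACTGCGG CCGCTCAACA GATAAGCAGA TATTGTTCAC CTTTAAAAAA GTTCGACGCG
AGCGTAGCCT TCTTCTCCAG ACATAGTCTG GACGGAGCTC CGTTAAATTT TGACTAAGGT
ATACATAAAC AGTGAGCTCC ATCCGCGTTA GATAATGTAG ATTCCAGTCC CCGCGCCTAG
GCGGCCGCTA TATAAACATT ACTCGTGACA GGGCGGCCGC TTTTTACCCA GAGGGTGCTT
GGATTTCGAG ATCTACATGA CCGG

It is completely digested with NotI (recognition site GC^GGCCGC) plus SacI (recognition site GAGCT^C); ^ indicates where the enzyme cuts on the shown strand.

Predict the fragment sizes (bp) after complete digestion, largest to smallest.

NotI sites (GCGGCCGC) start at positions 7, 181, 213.
NotI cuts after base 2 of each site, so after positions 8, 182, 214.
SacI sites (GAGCTC) start at positions 95, 134.
SacI cuts after base 5 of each site (before the last base), so after positions 99, 138.
Combined cut positions: 8, 99, 138, 182, 214.
Circular molecule, 5 cuts → 5 fragments:
  9–99 → 91 bp
  100–138 → 39 bp
  139–182 → 44 bp
  183–214 → 32 bp
  215–264 then 1–8 → 50 + 8 = 58 bp
Sorted largest to smallest: 91, 58, 44, 39, 32 bp.

91, 58, 44, 39, 32 bp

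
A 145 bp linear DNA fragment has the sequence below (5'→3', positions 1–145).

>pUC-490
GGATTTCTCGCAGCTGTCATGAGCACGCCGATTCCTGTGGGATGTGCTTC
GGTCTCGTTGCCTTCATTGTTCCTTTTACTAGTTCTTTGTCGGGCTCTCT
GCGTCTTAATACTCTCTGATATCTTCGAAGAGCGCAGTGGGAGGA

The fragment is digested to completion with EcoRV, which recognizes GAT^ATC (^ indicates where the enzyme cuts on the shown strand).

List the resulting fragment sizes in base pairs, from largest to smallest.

120, 25 bp

The EcoRV site (GATATC) starts at position 118.
EcoRV cuts after base 3 of each site, so after position 120.
Linear molecule, 1 cut → 2 fragments:
  1–120 → 120 bp
  121–145 → 25 bp
Sorted largest to smallest: 120, 25 bp.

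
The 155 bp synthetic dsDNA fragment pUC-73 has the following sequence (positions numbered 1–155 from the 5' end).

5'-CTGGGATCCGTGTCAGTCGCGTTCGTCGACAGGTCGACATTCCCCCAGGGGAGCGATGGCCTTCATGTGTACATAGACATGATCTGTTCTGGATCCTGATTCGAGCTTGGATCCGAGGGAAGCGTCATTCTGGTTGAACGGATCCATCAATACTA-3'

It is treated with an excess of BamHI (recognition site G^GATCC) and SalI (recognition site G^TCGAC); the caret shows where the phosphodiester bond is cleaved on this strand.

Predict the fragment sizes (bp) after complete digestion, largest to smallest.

BamHI sites (GGATCC) start at positions 4, 91, 109, 140.
BamHI cuts after the first base of each site, so after positions 4, 91, 109, 140.
SalI sites (GTCGAC) start at positions 25, 33.
SalI cuts after the first base of each site, so after positions 25, 33.
Combined cut positions: 4, 25, 33, 91, 109, 140.
Linear molecule, 6 cuts → 7 fragments:
  1–4 → 4 bp
  5–25 → 21 bp
  26–33 → 8 bp
  34–91 → 58 bp
  92–109 → 18 bp
  110–140 → 31 bp
  141–155 → 15 bp
Sorted largest to smallest: 58, 31, 21, 18, 15, 8, 4 bp.

58, 31, 21, 18, 15, 8, 4 bp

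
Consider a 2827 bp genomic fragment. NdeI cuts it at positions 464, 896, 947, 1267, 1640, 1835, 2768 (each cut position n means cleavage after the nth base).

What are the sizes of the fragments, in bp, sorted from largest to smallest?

933, 464, 432, 373, 320, 195, 59, 51 bp

Linear molecule, 7 cuts → 8 fragments:
  464 − 0 = 464 bp
  896 − 464 = 432 bp
  947 − 896 = 51 bp
  1267 − 947 = 320 bp
  1640 − 1267 = 373 bp
  1835 − 1640 = 195 bp
  2768 − 1835 = 933 bp
  2827 − 2768 = 59 bp
Sorted largest to smallest: 933, 464, 432, 373, 320, 195, 59, 51 bp.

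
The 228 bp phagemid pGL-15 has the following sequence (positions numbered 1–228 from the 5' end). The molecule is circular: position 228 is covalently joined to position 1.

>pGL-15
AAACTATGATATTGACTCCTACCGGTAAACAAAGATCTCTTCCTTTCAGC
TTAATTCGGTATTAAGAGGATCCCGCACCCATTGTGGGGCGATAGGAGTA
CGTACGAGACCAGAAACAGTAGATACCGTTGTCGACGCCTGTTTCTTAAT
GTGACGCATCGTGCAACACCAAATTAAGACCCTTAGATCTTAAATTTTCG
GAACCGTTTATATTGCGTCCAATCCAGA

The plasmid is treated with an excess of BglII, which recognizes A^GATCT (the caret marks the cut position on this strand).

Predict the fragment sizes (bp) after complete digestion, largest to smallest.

BglII sites (AGATCT) start at positions 33, 185.
BglII cuts after the first base of each site, so after positions 33, 185.
Circular molecule, 2 cuts → 2 fragments:
  34–185 → 152 bp
  186–228 then 1–33 → 43 + 33 = 76 bp
Sorted largest to smallest: 152, 76 bp.

152, 76 bp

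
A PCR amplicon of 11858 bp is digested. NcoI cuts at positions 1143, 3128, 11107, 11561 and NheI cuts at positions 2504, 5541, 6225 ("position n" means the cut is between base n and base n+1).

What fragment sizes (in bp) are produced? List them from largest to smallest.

Combined cut positions (sorted): 1143, 2504, 3128, 5541, 6225, 11107, 11561.
Linear molecule, 7 cuts → 8 fragments:
  1143 − 0 = 1143 bp
  2504 − 1143 = 1361 bp
  3128 − 2504 = 624 bp
  5541 − 3128 = 2413 bp
  6225 − 5541 = 684 bp
  11107 − 6225 = 4882 bp
  11561 − 11107 = 454 bp
  11858 − 11561 = 297 bp
Sorted largest to smallest: 4882, 2413, 1361, 1143, 684, 624, 454, 297 bp.

4882, 2413, 1361, 1143, 684, 624, 454, 297 bp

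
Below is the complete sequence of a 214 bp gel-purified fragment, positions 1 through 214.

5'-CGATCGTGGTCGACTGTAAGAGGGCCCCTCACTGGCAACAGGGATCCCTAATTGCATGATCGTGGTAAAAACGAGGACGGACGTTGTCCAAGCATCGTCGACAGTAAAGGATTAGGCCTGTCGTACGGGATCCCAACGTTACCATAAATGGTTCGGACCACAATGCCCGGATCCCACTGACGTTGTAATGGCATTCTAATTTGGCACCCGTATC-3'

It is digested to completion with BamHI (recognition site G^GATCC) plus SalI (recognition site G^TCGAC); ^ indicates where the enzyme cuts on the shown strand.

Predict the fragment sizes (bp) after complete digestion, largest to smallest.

BamHI sites (GGATCC) start at positions 42, 128, 169.
BamHI cuts after the first base of each site, so after positions 42, 128, 169.
SalI sites (GTCGAC) start at positions 9, 97.
SalI cuts after the first base of each site, so after positions 9, 97.
Combined cut positions: 9, 42, 97, 128, 169.
Linear molecule, 5 cuts → 6 fragments:
  1–9 → 9 bp
  10–42 → 33 bp
  43–97 → 55 bp
  98–128 → 31 bp
  129–169 → 41 bp
  170–214 → 45 bp
Sorted largest to smallest: 55, 45, 41, 33, 31, 9 bp.

55, 45, 41, 33, 31, 9 bp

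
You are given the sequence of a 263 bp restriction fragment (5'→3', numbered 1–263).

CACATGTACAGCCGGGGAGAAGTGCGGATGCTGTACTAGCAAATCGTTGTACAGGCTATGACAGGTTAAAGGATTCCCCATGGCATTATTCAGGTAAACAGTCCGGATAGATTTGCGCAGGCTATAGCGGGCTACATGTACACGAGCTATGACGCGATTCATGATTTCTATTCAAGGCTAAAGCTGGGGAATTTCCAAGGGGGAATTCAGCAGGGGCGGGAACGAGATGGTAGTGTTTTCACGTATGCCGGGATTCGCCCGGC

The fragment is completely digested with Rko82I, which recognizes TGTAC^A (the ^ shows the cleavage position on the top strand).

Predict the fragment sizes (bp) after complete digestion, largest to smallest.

Rko82I sites (TGTACA) start at positions 5, 48, 137.
Rko82I cuts after base 5 of each site (before the last base), so after positions 9, 52, 141.
Linear molecule, 3 cuts → 4 fragments:
  1–9 → 9 bp
  10–52 → 43 bp
  53–141 → 89 bp
  142–263 → 122 bp
Sorted largest to smallest: 122, 89, 43, 9 bp.

122, 89, 43, 9 bp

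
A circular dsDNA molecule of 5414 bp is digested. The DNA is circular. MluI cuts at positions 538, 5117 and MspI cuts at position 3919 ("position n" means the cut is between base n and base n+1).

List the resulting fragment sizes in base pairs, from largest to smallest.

3381, 1198, 835 bp

Combined cut positions (sorted): 538, 3919, 5117.
Circular molecule, 3 cuts → 3 fragments:
  3919 − 538 = 3381 bp
  5117 − 3919 = 1198 bp
  wrap: 5414 − 5117 + 538 = 835 bp
Sorted largest to smallest: 3381, 1198, 835 bp.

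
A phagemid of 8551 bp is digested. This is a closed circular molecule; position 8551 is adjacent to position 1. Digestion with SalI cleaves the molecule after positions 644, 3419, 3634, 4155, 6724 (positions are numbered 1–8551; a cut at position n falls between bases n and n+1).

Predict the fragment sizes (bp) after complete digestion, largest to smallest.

Circular molecule, 5 cuts → 5 fragments:
  3419 − 644 = 2775 bp
  3634 − 3419 = 215 bp
  4155 − 3634 = 521 bp
  6724 − 4155 = 2569 bp
  wrap: 8551 − 6724 + 644 = 2471 bp
Sorted largest to smallest: 2775, 2569, 2471, 521, 215 bp.

2775, 2569, 2471, 521, 215 bp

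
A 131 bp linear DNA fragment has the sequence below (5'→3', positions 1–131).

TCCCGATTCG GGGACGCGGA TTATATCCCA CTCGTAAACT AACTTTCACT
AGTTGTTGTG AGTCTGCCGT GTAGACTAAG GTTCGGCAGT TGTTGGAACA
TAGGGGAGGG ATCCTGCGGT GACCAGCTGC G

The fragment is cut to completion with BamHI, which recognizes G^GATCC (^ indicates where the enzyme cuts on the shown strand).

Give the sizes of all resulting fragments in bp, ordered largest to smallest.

The BamHI site (GGATCC) starts at position 109.
BamHI cuts after the first base of each site, so after position 109.
Linear molecule, 1 cut → 2 fragments:
  1–109 → 109 bp
  110–131 → 22 bp
Sorted largest to smallest: 109, 22 bp.

109, 22 bp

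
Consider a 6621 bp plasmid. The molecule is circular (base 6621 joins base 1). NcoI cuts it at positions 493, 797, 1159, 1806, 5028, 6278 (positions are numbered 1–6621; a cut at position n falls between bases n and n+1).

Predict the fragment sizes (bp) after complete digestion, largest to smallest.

Circular molecule, 6 cuts → 6 fragments:
  797 − 493 = 304 bp
  1159 − 797 = 362 bp
  1806 − 1159 = 647 bp
  5028 − 1806 = 3222 bp
  6278 − 5028 = 1250 bp
  wrap: 6621 − 6278 + 493 = 836 bp
Sorted largest to smallest: 3222, 1250, 836, 647, 362, 304 bp.

3222, 1250, 836, 647, 362, 304 bp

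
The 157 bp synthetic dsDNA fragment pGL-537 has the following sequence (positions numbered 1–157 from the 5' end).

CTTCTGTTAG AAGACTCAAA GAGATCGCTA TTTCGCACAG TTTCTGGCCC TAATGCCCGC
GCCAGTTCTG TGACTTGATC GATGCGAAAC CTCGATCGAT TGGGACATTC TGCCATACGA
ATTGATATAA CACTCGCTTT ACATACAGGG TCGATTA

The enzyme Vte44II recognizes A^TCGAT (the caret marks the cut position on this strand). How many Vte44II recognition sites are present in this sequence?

ATCGAT occurs starting at positions 78, 95.
Vte44II cuts at 2 sites.

2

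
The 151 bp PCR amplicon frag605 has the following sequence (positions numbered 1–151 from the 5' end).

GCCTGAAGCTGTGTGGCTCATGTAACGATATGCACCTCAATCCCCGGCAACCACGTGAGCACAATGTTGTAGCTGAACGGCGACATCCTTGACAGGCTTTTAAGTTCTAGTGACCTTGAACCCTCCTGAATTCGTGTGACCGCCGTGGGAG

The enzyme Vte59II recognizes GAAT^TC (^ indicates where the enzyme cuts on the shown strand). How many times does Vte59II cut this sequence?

1

GAATTC occurs starting at position 128.
Vte59II cuts at 1 site.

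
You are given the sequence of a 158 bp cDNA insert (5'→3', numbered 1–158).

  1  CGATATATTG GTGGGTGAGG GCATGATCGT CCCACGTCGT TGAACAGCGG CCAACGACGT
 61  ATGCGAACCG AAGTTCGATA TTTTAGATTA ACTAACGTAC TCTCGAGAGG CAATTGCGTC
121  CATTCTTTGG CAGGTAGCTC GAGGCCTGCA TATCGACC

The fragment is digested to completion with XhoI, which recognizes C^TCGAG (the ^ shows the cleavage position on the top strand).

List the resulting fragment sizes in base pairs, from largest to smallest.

102, 36, 20 bp

XhoI sites (CTCGAG) start at positions 102, 138.
XhoI cuts after the first base of each site, so after positions 102, 138.
Linear molecule, 2 cuts → 3 fragments:
  1–102 → 102 bp
  103–138 → 36 bp
  139–158 → 20 bp
Sorted largest to smallest: 102, 36, 20 bp.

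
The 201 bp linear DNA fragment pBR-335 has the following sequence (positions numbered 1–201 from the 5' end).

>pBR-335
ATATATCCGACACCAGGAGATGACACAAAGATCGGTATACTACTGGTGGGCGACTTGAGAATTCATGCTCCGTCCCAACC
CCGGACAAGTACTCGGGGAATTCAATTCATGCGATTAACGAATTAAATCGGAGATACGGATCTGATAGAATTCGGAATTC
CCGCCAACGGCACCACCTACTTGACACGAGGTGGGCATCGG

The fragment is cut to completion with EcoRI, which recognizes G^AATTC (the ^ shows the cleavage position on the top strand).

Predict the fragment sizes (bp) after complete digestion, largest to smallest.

59, 50, 46, 39, 7 bp

EcoRI sites (GAATTC) start at positions 59, 98, 148, 155.
EcoRI cuts after the first base of each site, so after positions 59, 98, 148, 155.
Linear molecule, 4 cuts → 5 fragments:
  1–59 → 59 bp
  60–98 → 39 bp
  99–148 → 50 bp
  149–155 → 7 bp
  156–201 → 46 bp
Sorted largest to smallest: 59, 50, 46, 39, 7 bp.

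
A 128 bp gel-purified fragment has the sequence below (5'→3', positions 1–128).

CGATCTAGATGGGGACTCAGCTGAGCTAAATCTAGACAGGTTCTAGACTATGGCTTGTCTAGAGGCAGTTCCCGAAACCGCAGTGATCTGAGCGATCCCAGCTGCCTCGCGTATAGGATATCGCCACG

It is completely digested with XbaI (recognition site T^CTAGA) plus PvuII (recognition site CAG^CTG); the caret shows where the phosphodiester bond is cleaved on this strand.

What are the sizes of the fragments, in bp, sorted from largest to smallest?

XbaI sites (TCTAGA) start at positions 4, 31, 42, 58.
XbaI cuts after the first base of each site, so after positions 4, 31, 42, 58.
PvuII sites (CAGCTG) start at positions 18, 99.
PvuII cuts after base 3 of each site, so after positions 20, 101.
Combined cut positions: 4, 20, 31, 42, 58, 101.
Linear molecule, 6 cuts → 7 fragments:
  1–4 → 4 bp
  5–20 → 16 bp
  21–31 → 11 bp
  32–42 → 11 bp
  43–58 → 16 bp
  59–101 → 43 bp
  102–128 → 27 bp
Sorted largest to smallest: 43, 27, 16, 16, 11, 11, 4 bp.

43, 27, 16, 16, 11, 11, 4 bp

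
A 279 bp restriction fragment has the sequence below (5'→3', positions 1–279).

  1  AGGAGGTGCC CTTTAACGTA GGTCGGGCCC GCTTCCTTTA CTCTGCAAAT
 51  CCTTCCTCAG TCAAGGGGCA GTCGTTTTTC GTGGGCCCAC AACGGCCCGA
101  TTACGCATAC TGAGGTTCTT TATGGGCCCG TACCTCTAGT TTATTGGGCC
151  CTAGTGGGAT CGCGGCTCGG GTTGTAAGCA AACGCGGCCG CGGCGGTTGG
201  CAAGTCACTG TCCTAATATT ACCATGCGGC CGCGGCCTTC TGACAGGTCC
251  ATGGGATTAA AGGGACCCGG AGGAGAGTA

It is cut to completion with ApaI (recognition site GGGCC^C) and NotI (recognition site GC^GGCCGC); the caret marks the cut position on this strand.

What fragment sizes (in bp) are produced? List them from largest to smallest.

58, 52, 42, 41, 35, 29, 22 bp

ApaI sites (GGGCCC) start at positions 25, 83, 124, 146.
ApaI cuts after base 5 of each site (before the last base), so after positions 29, 87, 128, 150.
NotI sites (GCGGCCGC) start at positions 184, 226.
NotI cuts after base 2 of each site, so after positions 185, 227.
Combined cut positions: 29, 87, 128, 150, 185, 227.
Linear molecule, 6 cuts → 7 fragments:
  1–29 → 29 bp
  30–87 → 58 bp
  88–128 → 41 bp
  129–150 → 22 bp
  151–185 → 35 bp
  186–227 → 42 bp
  228–279 → 52 bp
Sorted largest to smallest: 58, 52, 42, 41, 35, 29, 22 bp.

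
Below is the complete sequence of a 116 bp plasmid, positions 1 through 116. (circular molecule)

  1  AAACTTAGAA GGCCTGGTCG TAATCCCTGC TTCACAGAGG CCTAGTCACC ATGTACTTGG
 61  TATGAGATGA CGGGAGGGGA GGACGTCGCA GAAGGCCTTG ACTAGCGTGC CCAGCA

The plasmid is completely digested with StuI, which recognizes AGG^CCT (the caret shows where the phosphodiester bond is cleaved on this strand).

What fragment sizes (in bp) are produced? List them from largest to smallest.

55, 33, 28 bp

StuI sites (AGGCCT) start at positions 10, 38, 93.
StuI cuts after base 3 of each site, so after positions 12, 40, 95.
Circular molecule, 3 cuts → 3 fragments:
  13–40 → 28 bp
  41–95 → 55 bp
  96–116 then 1–12 → 21 + 12 = 33 bp
Sorted largest to smallest: 55, 33, 28 bp.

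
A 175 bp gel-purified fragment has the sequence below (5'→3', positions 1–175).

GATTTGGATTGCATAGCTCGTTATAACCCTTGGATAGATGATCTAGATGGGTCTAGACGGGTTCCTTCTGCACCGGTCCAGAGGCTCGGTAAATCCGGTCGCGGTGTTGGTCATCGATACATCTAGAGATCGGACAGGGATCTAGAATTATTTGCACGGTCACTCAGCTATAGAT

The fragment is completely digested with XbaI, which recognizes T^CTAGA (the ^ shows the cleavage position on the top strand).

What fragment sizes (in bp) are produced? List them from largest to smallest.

70, 42, 34, 19, 10 bp

XbaI sites (TCTAGA) start at positions 42, 52, 122, 141.
XbaI cuts after the first base of each site, so after positions 42, 52, 122, 141.
Linear molecule, 4 cuts → 5 fragments:
  1–42 → 42 bp
  43–52 → 10 bp
  53–122 → 70 bp
  123–141 → 19 bp
  142–175 → 34 bp
Sorted largest to smallest: 70, 42, 34, 19, 10 bp.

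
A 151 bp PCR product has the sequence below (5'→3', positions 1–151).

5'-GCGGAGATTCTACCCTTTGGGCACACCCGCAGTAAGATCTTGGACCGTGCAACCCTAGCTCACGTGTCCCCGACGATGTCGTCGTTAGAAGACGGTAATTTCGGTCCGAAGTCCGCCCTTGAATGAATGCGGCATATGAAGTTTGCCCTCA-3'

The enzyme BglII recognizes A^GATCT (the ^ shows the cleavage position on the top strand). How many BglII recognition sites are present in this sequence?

1

AGATCT occurs starting at position 35.
BglII cuts at 1 site.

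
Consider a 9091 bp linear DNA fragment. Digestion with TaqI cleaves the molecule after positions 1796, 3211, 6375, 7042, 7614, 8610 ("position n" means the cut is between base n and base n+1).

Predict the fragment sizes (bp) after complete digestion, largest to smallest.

Linear molecule, 6 cuts → 7 fragments:
  1796 − 0 = 1796 bp
  3211 − 1796 = 1415 bp
  6375 − 3211 = 3164 bp
  7042 − 6375 = 667 bp
  7614 − 7042 = 572 bp
  8610 − 7614 = 996 bp
  9091 − 8610 = 481 bp
Sorted largest to smallest: 3164, 1796, 1415, 996, 667, 572, 481 bp.

3164, 1796, 1415, 996, 667, 572, 481 bp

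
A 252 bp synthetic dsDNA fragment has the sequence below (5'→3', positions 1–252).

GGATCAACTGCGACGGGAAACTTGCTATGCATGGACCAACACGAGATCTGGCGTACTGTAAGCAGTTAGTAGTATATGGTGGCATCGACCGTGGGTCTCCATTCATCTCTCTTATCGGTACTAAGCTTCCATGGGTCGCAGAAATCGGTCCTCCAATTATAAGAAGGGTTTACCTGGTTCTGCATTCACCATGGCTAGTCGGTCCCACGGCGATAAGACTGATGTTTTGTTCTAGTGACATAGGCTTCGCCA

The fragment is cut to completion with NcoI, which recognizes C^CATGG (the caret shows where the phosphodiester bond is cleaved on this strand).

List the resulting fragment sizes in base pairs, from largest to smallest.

129, 63, 60 bp

NcoI sites (CCATGG) start at positions 129, 189.
NcoI cuts after the first base of each site, so after positions 129, 189.
Linear molecule, 2 cuts → 3 fragments:
  1–129 → 129 bp
  130–189 → 60 bp
  190–252 → 63 bp
Sorted largest to smallest: 129, 63, 60 bp.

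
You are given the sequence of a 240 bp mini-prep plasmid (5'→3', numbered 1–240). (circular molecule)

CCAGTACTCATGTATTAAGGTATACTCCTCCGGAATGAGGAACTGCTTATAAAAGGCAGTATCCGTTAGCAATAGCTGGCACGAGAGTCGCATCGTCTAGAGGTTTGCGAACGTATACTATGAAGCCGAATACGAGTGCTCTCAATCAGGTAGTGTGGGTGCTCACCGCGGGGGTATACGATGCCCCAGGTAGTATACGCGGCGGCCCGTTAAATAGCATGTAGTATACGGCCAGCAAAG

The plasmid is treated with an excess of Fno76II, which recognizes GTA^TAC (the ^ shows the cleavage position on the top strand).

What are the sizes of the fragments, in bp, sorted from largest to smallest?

93, 61, 36, 31, 19 bp

Fno76II sites (GTATAC) start at positions 20, 113, 174, 193, 224.
Fno76II cuts after base 3 of each site, so after positions 22, 115, 176, 195, 226.
Circular molecule, 5 cuts → 5 fragments:
  23–115 → 93 bp
  116–176 → 61 bp
  177–195 → 19 bp
  196–226 → 31 bp
  227–240 then 1–22 → 14 + 22 = 36 bp
Sorted largest to smallest: 93, 61, 36, 31, 19 bp.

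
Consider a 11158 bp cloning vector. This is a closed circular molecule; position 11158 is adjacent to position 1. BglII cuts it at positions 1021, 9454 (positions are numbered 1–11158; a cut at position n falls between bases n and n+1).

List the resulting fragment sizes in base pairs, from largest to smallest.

Circular molecule, 2 cuts → 2 fragments:
  9454 − 1021 = 8433 bp
  wrap: 11158 − 9454 + 1021 = 2725 bp
Sorted largest to smallest: 8433, 2725 bp.

8433, 2725 bp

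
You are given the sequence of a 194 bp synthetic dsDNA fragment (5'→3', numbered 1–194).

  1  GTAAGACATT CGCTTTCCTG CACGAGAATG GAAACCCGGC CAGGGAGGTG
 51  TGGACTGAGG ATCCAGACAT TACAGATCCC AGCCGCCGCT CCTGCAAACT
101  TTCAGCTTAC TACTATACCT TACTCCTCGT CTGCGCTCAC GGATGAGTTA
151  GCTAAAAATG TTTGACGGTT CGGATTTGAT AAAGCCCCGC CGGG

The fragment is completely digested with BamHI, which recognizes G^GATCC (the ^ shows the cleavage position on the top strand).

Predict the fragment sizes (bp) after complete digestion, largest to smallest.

135, 59 bp

The BamHI site (GGATCC) starts at position 59.
BamHI cuts after the first base of each site, so after position 59.
Linear molecule, 1 cut → 2 fragments:
  1–59 → 59 bp
  60–194 → 135 bp
Sorted largest to smallest: 135, 59 bp.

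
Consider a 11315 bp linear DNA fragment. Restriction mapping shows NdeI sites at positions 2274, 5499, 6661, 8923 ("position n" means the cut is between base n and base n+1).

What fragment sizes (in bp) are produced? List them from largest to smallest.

3225, 2392, 2274, 2262, 1162 bp

Linear molecule, 4 cuts → 5 fragments:
  2274 − 0 = 2274 bp
  5499 − 2274 = 3225 bp
  6661 − 5499 = 1162 bp
  8923 − 6661 = 2262 bp
  11315 − 8923 = 2392 bp
Sorted largest to smallest: 3225, 2392, 2274, 2262, 1162 bp.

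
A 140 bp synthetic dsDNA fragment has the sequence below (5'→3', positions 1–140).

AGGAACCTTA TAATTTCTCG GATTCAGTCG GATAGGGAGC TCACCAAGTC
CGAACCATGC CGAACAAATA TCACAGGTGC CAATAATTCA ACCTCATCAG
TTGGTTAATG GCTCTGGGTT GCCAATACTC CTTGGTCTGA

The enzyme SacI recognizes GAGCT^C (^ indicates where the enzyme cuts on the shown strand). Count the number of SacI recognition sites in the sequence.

1

GAGCTC occurs starting at position 37.
SacI cuts at 1 site.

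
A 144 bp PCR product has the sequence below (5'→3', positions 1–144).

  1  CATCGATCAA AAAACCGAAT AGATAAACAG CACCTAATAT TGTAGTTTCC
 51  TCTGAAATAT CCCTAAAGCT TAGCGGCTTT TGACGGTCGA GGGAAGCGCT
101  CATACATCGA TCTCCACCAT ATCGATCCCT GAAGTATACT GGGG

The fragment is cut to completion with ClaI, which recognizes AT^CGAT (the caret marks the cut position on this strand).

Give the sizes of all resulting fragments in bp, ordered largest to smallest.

ClaI sites (ATCGAT) start at positions 2, 106, 121.
ClaI cuts after base 2 of each site, so after positions 3, 107, 122.
Linear molecule, 3 cuts → 4 fragments:
  1–3 → 3 bp
  4–107 → 104 bp
  108–122 → 15 bp
  123–144 → 22 bp
Sorted largest to smallest: 104, 22, 15, 3 bp.

104, 22, 15, 3 bp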